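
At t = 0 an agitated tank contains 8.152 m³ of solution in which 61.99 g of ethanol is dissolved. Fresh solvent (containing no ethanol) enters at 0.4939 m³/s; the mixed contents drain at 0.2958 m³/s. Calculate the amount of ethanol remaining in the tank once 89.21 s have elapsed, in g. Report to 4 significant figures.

11.08 g

Total volume: dV/dt = Q_in − Q_out = 0.198100 m³/s, so V(t) = 8.152 + 0.198100 t and V(89.21) = 25.8245 m³.
Solute balance: dm/dt = 0 − Q_out C = −Q_out m/V(t).
Separate: dm/m = −Q_out dt/V(t) ⇒ ln(m/m₀) = −(Q_out/(Q_in−Q_out)) ln(V/V₀).
m = m₀ (V₀/V)^(Q_out/(Q_in−Q_out)) = 61.99 × (8.152/25.8245)^(1.49319) = 11.0811 g.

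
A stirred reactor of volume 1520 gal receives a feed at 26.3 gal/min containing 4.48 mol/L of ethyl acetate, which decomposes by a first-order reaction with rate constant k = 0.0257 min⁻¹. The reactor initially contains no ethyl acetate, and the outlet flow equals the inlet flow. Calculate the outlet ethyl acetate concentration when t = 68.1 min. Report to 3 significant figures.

V dC/dt = Q(C_in − C) − k V C.
This is linear with rate a = Q/V + k = 0.043003 min⁻¹.
C_ss = Q C_in/(Q + kV) = 1.8026 mol/L; C(t) = C_ss + (C₀ − C_ss) e^(−a t).
C(68.1) = 1.8026 + (-1.8026)·e^(−0.043003·68.1) = 1.8026 + (-1.8026)·0.053478 = 1.7062 mol/L.

1.71 mol/L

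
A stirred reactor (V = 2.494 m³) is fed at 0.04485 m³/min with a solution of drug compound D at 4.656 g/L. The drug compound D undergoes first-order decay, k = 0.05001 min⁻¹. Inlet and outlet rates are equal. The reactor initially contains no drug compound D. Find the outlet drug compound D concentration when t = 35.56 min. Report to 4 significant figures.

Accumulation = in − out − consumed: V dC/dt = Q C_in − Q C − k V C.
dC/dt = (Q/V) C_in − (Q/V + k) C; effective rate a = Q/V + k = 0.0179832 + 0.05001 = 0.0679932 min⁻¹.
C_ss = Q C_in/(Q + kV) = 1.23144 g/L; C(t) = C_ss + (C₀ − C_ss) e^(−a t).
C(35.56) = 1.23144 + (-1.23144)·e^(−0.0679932·35.56) = 1.23144 + (-1.23144)·0.0891142 = 1.12170 g/L.

1.122 g/L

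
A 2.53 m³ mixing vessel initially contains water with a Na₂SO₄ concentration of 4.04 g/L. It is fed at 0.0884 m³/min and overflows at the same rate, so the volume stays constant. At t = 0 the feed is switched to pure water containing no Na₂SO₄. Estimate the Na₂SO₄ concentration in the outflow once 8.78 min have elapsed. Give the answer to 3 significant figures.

2.97 g/L

Unsteady species balance (constant V, well mixed): V dC/dt = Q(C_in − C).
Time constant τ = V/Q = 2.53/0.0884 = 28.620 min.
Solution: C(t) = C_in + (C₀ − C_in) e^(−t/τ).
C(8.78) = 0 + (4.04 − 0)·e^(−8.78/28.620) = 0 + (4.0400)·0.73581 = 2.9727 g/L.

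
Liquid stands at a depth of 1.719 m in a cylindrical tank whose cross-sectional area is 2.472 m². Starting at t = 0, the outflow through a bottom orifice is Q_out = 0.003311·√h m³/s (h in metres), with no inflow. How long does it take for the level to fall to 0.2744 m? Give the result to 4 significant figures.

Accumulation of liquid (constant cross-section A): A dh/dt = −0.003311 √h.
∫ h^(−1/2) dh = −(0.003311/A) ∫ dt, giving 2√h = 2√h₀ − (0.003311/A) t.
t = 2A(√h₀ − √h)/0.003311 = 2·2.472·(√1.719 − √0.2744)/0.003311
  = 4.94400 × (1.31111 − 0.523832) / 0.003311 = 1175.56 s.

1176 s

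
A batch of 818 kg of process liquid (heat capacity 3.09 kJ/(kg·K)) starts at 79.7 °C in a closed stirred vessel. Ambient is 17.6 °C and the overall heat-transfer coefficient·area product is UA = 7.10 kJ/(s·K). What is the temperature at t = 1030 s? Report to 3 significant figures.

21.0 °C

Energy balance: M c_p dT/dt = −UA(T − T_amb).
dT/dt = (T_ss − T)/τ with T_ss = T_amb = 17.600 °C, τ = M c_p/UA = 818·3.09/7.10 = 356.00 s.
Integrating: T(t) = T_ss + (T₀ − T_ss) e^(−t/τ).
T(1030) = 17.600 + (62.100)·0.055397 = 21.040 °C.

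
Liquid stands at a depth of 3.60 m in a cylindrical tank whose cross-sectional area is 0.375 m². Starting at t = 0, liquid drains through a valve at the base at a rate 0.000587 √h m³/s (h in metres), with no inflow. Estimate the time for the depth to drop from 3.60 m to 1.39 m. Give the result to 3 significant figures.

Volume balance on the tank: A dh/dt = −0.000587 √h.
This is separable: 2 d(√h)/dt = −0.000587/A, so √h = √h₀ − (0.000587/(2A)) t.
t = 2A(√h₀ − √h)/0.000587 = 2·0.375·(√3.60 − √1.39)/0.000587
  = 0.75000 × (1.8974 − 1.1790) / 0.000587 = 917.87 s.

918 s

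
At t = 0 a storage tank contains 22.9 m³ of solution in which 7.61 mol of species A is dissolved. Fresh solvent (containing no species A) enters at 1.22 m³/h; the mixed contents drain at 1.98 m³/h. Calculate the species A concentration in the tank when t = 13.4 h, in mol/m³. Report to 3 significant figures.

Total volume: dV/dt = Q_in − Q_out = -0.76000 m³/h, so V(t) = 22.9 − 0.76000 t and V(13.4) = 12.716 m³.
No species A enters, so dm/dt = −Q_out · (m/V).
dm/m = −Q_out dt/(V₀ − 0.76000 t); integrating gives ln(m/m₀) = −(Q_out/(Q_in−Q_out)) ln(V/V₀).
m = m₀ (V₀/V)^(Q_out/(Q_in−Q_out)) = 7.61 × (22.9/12.716)^(-2.6053) = 1.6435 mol.
C = m/V = 1.6435/12.716 = 0.12925 mol/m³.

0.129 mol/m³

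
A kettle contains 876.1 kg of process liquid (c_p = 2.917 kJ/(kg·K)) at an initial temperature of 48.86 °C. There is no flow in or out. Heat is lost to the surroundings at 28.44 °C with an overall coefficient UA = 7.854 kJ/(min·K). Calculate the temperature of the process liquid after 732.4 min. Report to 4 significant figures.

Heat balance on the well-mixed liquid: M c_p dT/dt = −UA(T − T_amb).
dT/dt = (T_ss − T)/τ with T_ss = T_amb = 28.4400 °C, τ = M c_p/UA = 876.1·2.917/7.854 = 325.386 min.
T approaches T_ss exponentially: T(t) = T_ss + (T₀ − T_ss) e^(−t/τ).
T(732.4) = 28.4400 + (20.4200)·0.105308 = 30.5904 °C.

30.59 °C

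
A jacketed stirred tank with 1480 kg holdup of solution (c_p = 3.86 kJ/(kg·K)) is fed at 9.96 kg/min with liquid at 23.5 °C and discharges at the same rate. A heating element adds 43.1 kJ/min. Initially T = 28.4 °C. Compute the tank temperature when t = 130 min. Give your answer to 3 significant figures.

26.2 °C

M c_p dT/dt = ṁ c_p (T_in − T) + Q̇.
Rearrange: dT/dt = (T_ss − T)/τ with τ = M/ṁ = 148.59 min and T_ss = T_in + Q̇/(ṁ c_p) = 24.621 °C.
This is linear first-order; T(t) = T_ss + (T₀ − T_ss) e^(−t/τ).
T(130) = 24.621 + (3.7789)·e^(−130/148.59) = 24.621 + (3.7789)·0.41692 = 26.197 °C.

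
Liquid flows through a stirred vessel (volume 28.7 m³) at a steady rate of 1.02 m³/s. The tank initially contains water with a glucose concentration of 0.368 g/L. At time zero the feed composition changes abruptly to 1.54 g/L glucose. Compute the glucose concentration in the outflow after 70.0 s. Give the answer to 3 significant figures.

1.44 g/L

Accumulation = in − out for the solute gives V dC/dt = Q(C_in − C).
Time constant τ = V/Q = 28.7/1.02 = 28.137 s.
C approaches C_in exponentially: C(t) = C_in + (C₀ − C_in) e^(−t/τ).
C(70.0) = 1.54 + (0.368 − 1.54)·e^(−70.0/28.137) = 1.54 + (-1.1720)·0.083092 = 1.4426 g/L.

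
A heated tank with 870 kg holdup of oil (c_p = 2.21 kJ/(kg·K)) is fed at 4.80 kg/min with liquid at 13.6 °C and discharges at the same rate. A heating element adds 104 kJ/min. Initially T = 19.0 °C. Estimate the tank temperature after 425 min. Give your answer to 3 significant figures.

M c_p dT/dt = ṁ c_p (T_in − T) + Q̇.
Rearrange: dT/dt = (T_ss − T)/τ with τ = M/ṁ = 181.25 min and T_ss = T_in + Q̇/(ṁ c_p) = 23.404 °C.
Integrating: T(t) = T_ss + (T₀ − T_ss) e^(−t/τ).
T(425) = 23.404 + (-4.4039)·e^(−425/181.25) = 23.404 + (-4.4039)·0.095864 = 22.982 °C.

23.0 °C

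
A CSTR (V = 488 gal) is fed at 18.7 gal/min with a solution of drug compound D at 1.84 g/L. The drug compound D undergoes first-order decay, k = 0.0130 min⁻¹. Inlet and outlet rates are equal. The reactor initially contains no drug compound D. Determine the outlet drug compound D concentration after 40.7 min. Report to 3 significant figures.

1.20 g/L

Species balance: V dC/dt = Q C_in − Q C − k V C.
dC/dt = (Q/V) C_in − (Q/V + k) C; effective rate a = Q/V + k = 0.038320 + 0.0130 = 0.051320 min⁻¹.
C_ss = Q C_in/(Q + kV) = 1.3739 g/L; C(t) = C_ss + (C₀ − C_ss) e^(−a t).
C(40.7) = 1.3739 + (-1.3739)·e^(−0.051320·40.7) = 1.3739 + (-1.3739)·0.12385 = 1.2037 g/L.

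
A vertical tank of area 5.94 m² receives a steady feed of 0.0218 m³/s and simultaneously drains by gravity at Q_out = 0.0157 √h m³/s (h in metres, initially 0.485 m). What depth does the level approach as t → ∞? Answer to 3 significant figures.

1.93 m

Accumulation of liquid (constant cross-section A): A dh/dt = Q_in − 0.0157 √h. At steady state dh/dt = 0:
Q_in = 0.0157 √h_ss ⇒ √h_ss = 0.0218/0.0157 = 1.3885.
h_ss = 1.3885² = 1.9280 m. (Since h₀ = 0.485 m < h_ss, the level will rise toward this value.)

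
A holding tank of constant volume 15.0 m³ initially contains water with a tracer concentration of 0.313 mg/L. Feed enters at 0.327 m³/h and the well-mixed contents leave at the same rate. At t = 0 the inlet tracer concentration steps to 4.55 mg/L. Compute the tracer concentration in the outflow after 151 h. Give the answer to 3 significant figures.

4.39 mg/L

Transient balance on the dissolved component: V dC/dt = Q(C_in − C).
Rewrite as dC/dt + C/τ = C_in/τ, τ = V/Q = 45.872 h.
Integrating: C(t) = C_in + (C₀ − C_in) e^(−t/τ).
C(151) = 4.55 + (0.313 − 4.55)·e^(−151/45.872) = 4.55 + (-4.2370)·0.037187 = 4.3924 mg/L.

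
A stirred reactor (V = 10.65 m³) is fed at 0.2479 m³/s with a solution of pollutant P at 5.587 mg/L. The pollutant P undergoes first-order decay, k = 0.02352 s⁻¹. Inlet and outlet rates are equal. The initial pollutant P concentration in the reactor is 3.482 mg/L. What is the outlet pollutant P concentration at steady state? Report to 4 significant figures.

V dC/dt = Q(C_in − C) − k V C.
At steady state: 0 = Q C_in − (Q + kV) C_ss, so C_ss = Q C_in/(Q + kV).
C_ss = 0.2479·5.587/(0.2479 + 0.02352·10.65) = 1.38502/0.498388 = 2.77899 mg/L.

2.779 mg/L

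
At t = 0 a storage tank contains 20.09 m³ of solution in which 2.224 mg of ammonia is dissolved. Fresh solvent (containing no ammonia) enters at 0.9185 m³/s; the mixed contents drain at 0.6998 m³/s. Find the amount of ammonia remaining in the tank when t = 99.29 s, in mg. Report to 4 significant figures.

Total volume: dV/dt = Q_in − Q_out = 0.218700 m³/s, so V(t) = 20.09 + 0.218700 t and V(99.29) = 41.8047 m³.
Species balance (pure solvent in): dm/dt = −Q_out · m/V(t).
Separate: dm/m = −Q_out dt/V(t) ⇒ ln(m/m₀) = −(Q_out/(Q_in−Q_out)) ln(V/V₀).
m = m₀ (V₀/V)^(Q_out/(Q_in−Q_out)) = 2.224 × (20.09/41.8047)^(3.19982) = 0.213210 mg.

0.2132 mg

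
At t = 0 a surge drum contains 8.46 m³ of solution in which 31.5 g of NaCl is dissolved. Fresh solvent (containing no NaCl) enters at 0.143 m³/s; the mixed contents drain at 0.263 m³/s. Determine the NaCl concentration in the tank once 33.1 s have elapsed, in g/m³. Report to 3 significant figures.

1.75 g/m³

Let m(t) be the amount of NaCl. Volume: V(t) = V₀ + (Q_in − Q_out) t = 8.46 − 0.12000 t; V(33.1) = 4.4880 m³.
Solute balance: dm/dt = 0 − Q_out C = −Q_out m/V(t).
dm/m = −Q_out dt/(V₀ − 0.12000 t); integrating gives ln(m/m₀) = −(Q_out/(Q_in−Q_out)) ln(V/V₀).
m = m₀ (V₀/V)^(Q_out/(Q_in−Q_out)) = 31.5 × (8.46/4.4880)^(-2.1917) = 7.8507 g.
C = m/V = 7.8507/4.4880 = 1.7493 g/m³.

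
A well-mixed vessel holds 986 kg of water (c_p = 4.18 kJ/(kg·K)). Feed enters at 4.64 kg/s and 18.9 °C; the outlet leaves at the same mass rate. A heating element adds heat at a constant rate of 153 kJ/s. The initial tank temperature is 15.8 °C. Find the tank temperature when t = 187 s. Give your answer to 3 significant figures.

22.2 °C

First-law balance (no shaft work): M c_p dT/dt = ṁ c_p (T_in − T) + 153.
τ = M/ṁ = 212.50 s; T_ss = T_in + Q̇/(ṁ c_p) = 18.9 + 153/(4.64·4.18) = 26.789 °C.
T approaches T_ss exponentially: T(t) = T_ss + (T₀ − T_ss) e^(−t/τ).
T(187) = 26.789 + (-10.989)·e^(−187/212.50) = 26.789 + (-10.989)·0.41478 = 22.231 °C.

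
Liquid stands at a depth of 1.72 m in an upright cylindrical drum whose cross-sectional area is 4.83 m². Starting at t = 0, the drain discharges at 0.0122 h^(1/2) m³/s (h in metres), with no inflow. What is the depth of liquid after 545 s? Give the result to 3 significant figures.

A dh/dt = −Q_out = −0.0122 √h.
Separate and integrate: 2(√h − √h₀) = −(0.0122/A) t.
√h = √1.72 − 0.0122·545/(2·4.83) = 1.3115 − 0.68830 = 0.62319.
h = 0.62319² = 0.38836 m.

0.388 m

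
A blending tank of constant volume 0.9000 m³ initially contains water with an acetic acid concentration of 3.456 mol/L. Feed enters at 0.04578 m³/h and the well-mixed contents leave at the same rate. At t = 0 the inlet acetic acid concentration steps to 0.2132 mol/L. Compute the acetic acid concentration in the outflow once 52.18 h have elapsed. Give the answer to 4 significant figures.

Accumulation = in − out for the solute gives V dC/dt = Q(C_in − C).
Rewrite as dC/dt + C/τ = C_in/τ, τ = V/Q = 19.6592 h.
This is linear first-order; C(t) = C_in + (C₀ − C_in) e^(−t/τ).
C(52.18) = 0.2132 + (3.456 − 0.2132)·e^(−52.18/19.6592) = 0.2132 + (3.24280)·0.0703535 = 0.441342 mol/L.

0.4413 mol/L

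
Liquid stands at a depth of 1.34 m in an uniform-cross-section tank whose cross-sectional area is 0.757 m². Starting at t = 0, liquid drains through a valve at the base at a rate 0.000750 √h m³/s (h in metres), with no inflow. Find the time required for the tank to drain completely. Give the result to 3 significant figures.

With no inflow, A dh/dt = −0.000750 √h.
∫ h^(−1/2) dh = −(0.000750/A) ∫ dt, giving 2√h = 2√h₀ − (0.000750/A) t.
Tank is empty when √h = 0: t_empty = 2A√h₀/0.000750.
t_empty = 2·0.757·√1.34/0.000750 = 1.5140·1.1576/0.000750 = 2336.8 s.

2340 s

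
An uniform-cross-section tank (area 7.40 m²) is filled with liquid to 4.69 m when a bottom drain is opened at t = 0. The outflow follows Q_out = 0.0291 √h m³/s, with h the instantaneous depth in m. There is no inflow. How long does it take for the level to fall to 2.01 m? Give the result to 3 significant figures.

380 s

With no inflow, A dh/dt = −0.0291 √h.
This is separable: 2 d(√h)/dt = −0.0291/A, so √h = √h₀ − (0.0291/(2A)) t.
t = 2A(√h₀ − √h)/0.0291 = 2·7.40·(√4.69 − √2.01)/0.0291
  = 14.800 × (2.1656 − 1.4177) / 0.0291 = 380.37 s.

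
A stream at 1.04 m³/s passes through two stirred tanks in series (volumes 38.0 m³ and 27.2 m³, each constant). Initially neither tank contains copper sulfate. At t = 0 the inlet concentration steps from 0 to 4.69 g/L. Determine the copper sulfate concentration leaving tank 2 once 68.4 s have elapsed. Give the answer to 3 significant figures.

Time constants: τᵢ = Vᵢ/Q for each well-mixed tank.
τ₁ = 38.0/1.04 = 36.538 s; τ₂ = 27.2/1.04 = 26.154 s.
Solving the cascade with C₁(0)=C₂(0)=0 gives C₂(t) = C_in[1 − (τ₁ e^(−t/τ₁) − τ₂ e^(−t/τ₂))/(τ₁ − τ₂)].
At t = 68.4: e^(−t/τ₁) = 0.15382, e^(−t/τ₂) = 0.073146.
C₂ = 4.69·[1 − (36.538·0.15382 − 26.154·0.073146)/(10.385)] = 4.69·0.64302 = 3.0157 g/L.

3.02 g/L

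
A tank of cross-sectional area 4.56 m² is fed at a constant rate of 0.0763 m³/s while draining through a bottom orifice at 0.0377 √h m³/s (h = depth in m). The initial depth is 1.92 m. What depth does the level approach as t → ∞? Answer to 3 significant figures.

4.10 m

Level balance: A dh/dt = 0.0763 − 0.0377 √h. Setting dh/dt = 0:
Q_in = 0.0377 √h_ss ⇒ √h_ss = 0.0763/0.0377 = 2.0239.
h_ss = 2.0239² = 4.0961 m. (Since h₀ = 1.92 m < h_ss, the level will rise toward this value.)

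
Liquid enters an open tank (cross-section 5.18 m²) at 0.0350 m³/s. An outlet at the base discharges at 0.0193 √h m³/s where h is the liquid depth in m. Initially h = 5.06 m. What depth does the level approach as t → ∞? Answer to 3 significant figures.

3.29 m

Volume balance on the tank: A dh/dt = Q_in − 0.0193 √h. At steady state dh/dt = 0:
Q_in = 0.0193 √h_ss ⇒ √h_ss = 0.0350/0.0193 = 1.8135.
h_ss = 1.8135² = 3.2887 m. (Since h₀ = 5.06 m > h_ss, the level will fall toward this value.)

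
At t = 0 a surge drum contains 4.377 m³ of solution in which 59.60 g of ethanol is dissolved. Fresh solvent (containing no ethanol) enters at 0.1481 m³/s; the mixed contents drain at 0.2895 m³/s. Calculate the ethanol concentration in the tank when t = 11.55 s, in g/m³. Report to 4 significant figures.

Let m(t) be the amount of ethanol. Volume: V(t) = V₀ + (Q_in − Q_out) t = 4.377 − 0.141400 t; V(11.55) = 2.74383 m³.
No ethanol enters, so dm/dt = −Q_out · (m/V).
Separate: dm/m = −Q_out dt/V(t) ⇒ ln(m/m₀) = −(Q_out/(Q_in−Q_out)) ln(V/V₀).
m = m₀ (V₀/V)^(Q_out/(Q_in−Q_out)) = 59.60 × (4.377/2.74383)^(-2.04738) = 22.9085 g.
C = m/V = 22.9085/2.74383 = 8.34911 g/m³.

8.349 g/m³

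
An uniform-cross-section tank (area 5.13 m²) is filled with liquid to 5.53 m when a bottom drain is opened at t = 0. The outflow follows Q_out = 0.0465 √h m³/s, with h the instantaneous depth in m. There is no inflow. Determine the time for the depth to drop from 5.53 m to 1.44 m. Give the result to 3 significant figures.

With no inflow, A dh/dt = −0.0465 √h.
∫ h^(−1/2) dh = −(0.0465/A) ∫ dt, giving 2√h = 2√h₀ − (0.0465/A) t.
t = 2A(√h₀ − √h)/0.0465 = 2·5.13·(√5.53 − √1.44)/0.0465
  = 10.260 × (2.3516 − 1.2000) / 0.0465 = 254.09 s.

254 s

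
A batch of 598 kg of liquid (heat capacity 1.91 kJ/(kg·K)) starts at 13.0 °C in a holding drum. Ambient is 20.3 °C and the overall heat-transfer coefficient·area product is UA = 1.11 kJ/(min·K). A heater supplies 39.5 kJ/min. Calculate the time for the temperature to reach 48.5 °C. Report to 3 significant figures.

1810 min

Lumped-capacitance energy balance: M c_p dT/dt = UA(T_amb − T) + Q̇.
τ = M c_p/UA = 1029.0 min; T_ss = T_amb + Q̇/UA = 20.3 + 39.5/1.11 = 55.886 °C.
T(t) = T_ss + (T₀ − T_ss)e^(−t/τ); set T = 48.5:
t = −τ ln[(T − T_ss)/(T₀ − T_ss)] = −1029.0 · ln(0.17222) = 1810.0 min.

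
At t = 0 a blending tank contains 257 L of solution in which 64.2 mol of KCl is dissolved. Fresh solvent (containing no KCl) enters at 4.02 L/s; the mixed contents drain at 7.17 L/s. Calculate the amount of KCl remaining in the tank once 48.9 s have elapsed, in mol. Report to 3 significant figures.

Let m(t) be the amount of KCl. Volume: V(t) = V₀ + (Q_in − Q_out) t = 257 − 3.1500 t; V(48.9) = 102.96 L.
No KCl enters, so dm/dt = −Q_out · (m/V).
Separate: dm/m = −Q_out dt/V(t) ⇒ ln(m/m₀) = −(Q_out/(Q_in−Q_out)) ln(V/V₀).
m = m₀ (V₀/V)^(Q_out/(Q_in−Q_out)) = 64.2 × (257/102.96)^(-2.2762) = 8.0045 mol.

8.00 mol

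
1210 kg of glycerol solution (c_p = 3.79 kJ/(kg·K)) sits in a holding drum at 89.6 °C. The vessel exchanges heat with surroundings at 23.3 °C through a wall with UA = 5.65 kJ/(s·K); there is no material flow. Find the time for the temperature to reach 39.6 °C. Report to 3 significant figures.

M c_p dT/dt = −UA(T − T_amb).
τ = M c_p/UA = 811.66 s; T_ss = T_amb = 23.300 °C.
T(t) = T_ss + (T₀ − T_ss)e^(−t/τ); set T = 39.6:
t = −τ ln[(T − T_ss)/(T₀ − T_ss)] = −811.66 · ln(0.24585) = 1138.8 s.

1140 s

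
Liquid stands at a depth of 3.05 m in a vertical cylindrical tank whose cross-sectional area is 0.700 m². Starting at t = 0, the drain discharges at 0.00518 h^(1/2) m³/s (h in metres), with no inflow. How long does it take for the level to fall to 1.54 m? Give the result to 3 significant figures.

With no inflow, A dh/dt = −0.00518 √h.
Separate and integrate: 2(√h − √h₀) = −(0.00518/A) t.
t = 2A(√h₀ − √h)/0.00518 = 2·0.700·(√3.05 − √1.54)/0.00518
  = 1.4000 × (1.7464 − 1.2410) / 0.00518 = 136.61 s.

137 s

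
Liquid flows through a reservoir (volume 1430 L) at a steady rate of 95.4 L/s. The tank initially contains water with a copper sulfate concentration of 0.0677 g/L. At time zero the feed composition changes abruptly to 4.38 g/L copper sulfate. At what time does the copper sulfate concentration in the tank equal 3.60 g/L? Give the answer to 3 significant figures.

Species balance: V dC/dt = Q(C_in − C) ⇒ τ = V/Q = 14.990 s.
C(t) = C_in + (C₀ − C_in) e^(−t/τ). Set C = 3.60 and solve for t:
e^(−t/τ) = (C − C_in)/(C₀ − C_in) = (3.60 − 4.38)/(0.0677 − 4.38) = 0.18088
t = −τ ln(…) = 14.990 × 1.7099 = 25.631 s.

25.6 s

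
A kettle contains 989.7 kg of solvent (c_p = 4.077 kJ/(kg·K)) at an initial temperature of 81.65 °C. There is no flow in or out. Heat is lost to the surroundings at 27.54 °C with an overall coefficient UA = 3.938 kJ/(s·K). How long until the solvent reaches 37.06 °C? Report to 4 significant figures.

Unsteady energy balance on the tank contents: M c_p dT/dt = −UA(T − T_amb).
τ = M c_p/UA = 1024.63 s; T_ss = T_amb = 27.5400 °C.
T(t) = T_ss + (T₀ − T_ss)e^(−t/τ); set T = 37.06:
t = −τ ln[(T − T_ss)/(T₀ − T_ss)] = −1024.63 · ln(0.175938) = 1780.43 s.

1780 s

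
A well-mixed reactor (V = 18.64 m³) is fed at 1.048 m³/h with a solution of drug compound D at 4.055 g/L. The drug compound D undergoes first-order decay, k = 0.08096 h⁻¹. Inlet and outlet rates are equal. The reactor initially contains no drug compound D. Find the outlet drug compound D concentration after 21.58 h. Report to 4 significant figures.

1.576 g/L

Species balance: V dC/dt = Q C_in − Q C − k V C.
dC/dt = (Q/V) C_in − (Q/V + k) C; effective rate a = Q/V + k = 0.0562232 + 0.08096 = 0.137183 h⁻¹.
C_ss = Q C_in/(Q + kV) = 1.66190 g/L; C(t) = C_ss + (C₀ − C_ss) e^(−a t).
C(21.58) = 1.66190 + (-1.66190)·e^(−0.137183·21.58) = 1.66190 + (-1.66190)·0.0517975 = 1.57582 g/L.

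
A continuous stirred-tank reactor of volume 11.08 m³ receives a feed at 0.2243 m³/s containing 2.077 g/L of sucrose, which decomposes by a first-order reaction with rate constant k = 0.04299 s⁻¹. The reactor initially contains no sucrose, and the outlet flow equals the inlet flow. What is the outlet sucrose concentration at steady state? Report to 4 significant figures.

0.6649 g/L

V dC/dt = Q(C_in − C) − k V C.
At steady state: 0 = Q C_in − (Q + kV) C_ss, so C_ss = Q C_in/(Q + kV).
C_ss = 0.2243·2.077/(0.2243 + 0.04299·11.08) = 0.465871/0.700629 = 0.664932 g/L.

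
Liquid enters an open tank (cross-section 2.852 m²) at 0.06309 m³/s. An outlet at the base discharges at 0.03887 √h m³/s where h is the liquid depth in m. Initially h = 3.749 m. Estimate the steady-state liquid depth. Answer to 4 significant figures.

Unsteady balance on liquid volume: A dh/dt = Q_in − 0.03887 √h. At steady state dh/dt = 0:
Q_in = 0.03887 √h_ss ⇒ √h_ss = 0.06309/0.03887 = 1.62310.
h_ss = 1.62310² = 2.63446 m. (Since h₀ = 3.749 m > h_ss, the level will fall toward this value.)

2.634 m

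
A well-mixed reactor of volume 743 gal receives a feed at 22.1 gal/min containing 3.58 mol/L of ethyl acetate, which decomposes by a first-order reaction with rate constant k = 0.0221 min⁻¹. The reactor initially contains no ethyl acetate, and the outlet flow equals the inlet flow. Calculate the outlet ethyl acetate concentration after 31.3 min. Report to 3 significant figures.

1.65 mol/L

Species balance: V dC/dt = Q C_in − Q C − k V C.
dC/dt = (Q/V) C_in − (Q/V + k) C; effective rate a = Q/V + k = 0.029744 + 0.0221 = 0.051844 min⁻¹.
C_ss = Q C_in/(Q + kV) = 2.0539 mol/L; C(t) = C_ss + (C₀ − C_ss) e^(−a t).
C(31.3) = 2.0539 + (-2.0539)·e^(−0.051844·31.3) = 2.0539 + (-2.0539)·0.19736 = 1.6486 mol/L.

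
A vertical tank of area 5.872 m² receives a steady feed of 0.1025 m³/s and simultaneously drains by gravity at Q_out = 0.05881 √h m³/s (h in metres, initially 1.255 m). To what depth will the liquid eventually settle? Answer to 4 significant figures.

A dh/dt = Q_in − 0.05881 √h. Steady state requires inflow = outflow:
Q_in = 0.05881 √h_ss ⇒ √h_ss = 0.1025/0.05881 = 1.74290.
h_ss = 1.74290² = 3.03770 m. (Since h₀ = 1.255 m < h_ss, the level will rise toward this value.)

3.038 m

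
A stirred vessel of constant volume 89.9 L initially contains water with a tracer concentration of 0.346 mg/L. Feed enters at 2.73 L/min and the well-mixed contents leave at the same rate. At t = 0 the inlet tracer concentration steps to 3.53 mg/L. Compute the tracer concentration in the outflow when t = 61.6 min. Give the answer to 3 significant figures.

3.04 mg/L

Species balance on the tank: V dC/dt = Q(C_in − C).
So dC/dt = (C_in − C)/τ with τ = V/Q = 89.9/2.73 = 32.930 min.
C approaches C_in exponentially: C(t) = C_in + (C₀ − C_in) e^(−t/τ).
C(61.6) = 3.53 + (0.346 − 3.53)·e^(−61.6/32.930) = 3.53 + (-3.1840)·0.15403 = 3.0396 mg/L.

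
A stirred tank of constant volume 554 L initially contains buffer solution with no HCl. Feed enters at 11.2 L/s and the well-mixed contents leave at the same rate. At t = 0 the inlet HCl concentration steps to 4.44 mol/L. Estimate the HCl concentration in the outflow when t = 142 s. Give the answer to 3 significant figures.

4.19 mol/L

Unsteady species balance (constant V, well mixed): V dC/dt = Q(C_in − C).
Rewrite as dC/dt + C/τ = C_in/τ, τ = V/Q = 49.464 s.
C approaches C_in exponentially: C(t) = C_in + (C₀ − C_in) e^(−t/τ).
C(142) = 4.44 + (0 − 4.44)·e^(−142/49.464) = 4.44 + (-4.4400)·0.056656 = 4.1884 mol/L.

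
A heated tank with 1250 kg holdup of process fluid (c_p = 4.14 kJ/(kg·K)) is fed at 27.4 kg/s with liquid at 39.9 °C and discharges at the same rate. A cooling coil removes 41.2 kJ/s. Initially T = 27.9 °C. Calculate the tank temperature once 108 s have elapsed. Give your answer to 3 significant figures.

38.4 °C

M c_p dT/dt = ṁ c_p (T_in − T) − Q̇.
Rearrange: dT/dt = (T_ss − T)/τ with τ = M/ṁ = 45.620 s and T_ss = T_in − Q̇/(ṁ c_p) = 39.537 °C.
Integrating: T(t) = T_ss + (T₀ − T_ss) e^(−t/τ).
T(108) = 39.537 + (-11.637)·e^(−108/45.620) = 39.537 + (-11.637)·0.093728 = 38.446 °C.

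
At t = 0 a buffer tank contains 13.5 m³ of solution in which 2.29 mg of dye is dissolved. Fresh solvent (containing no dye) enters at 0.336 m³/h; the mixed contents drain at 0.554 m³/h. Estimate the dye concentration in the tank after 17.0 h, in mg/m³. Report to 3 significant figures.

0.103 mg/m³

Total volume: dV/dt = Q_in − Q_out = -0.21800 m³/h, so V(t) = 13.5 − 0.21800 t and V(17.0) = 9.7940 m³.
Solute balance: dm/dt = 0 − Q_out C = −Q_out m/V(t).
dm/m = −Q_out dt/(V₀ − 0.21800 t); integrating gives ln(m/m₀) = −(Q_out/(Q_in−Q_out)) ln(V/V₀).
m = m₀ (V₀/V)^(Q_out/(Q_in−Q_out)) = 2.29 × (13.5/9.7940)^(-2.5413) = 1.0131 mg.
C = m/V = 1.0131/9.7940 = 0.10344 mg/m³.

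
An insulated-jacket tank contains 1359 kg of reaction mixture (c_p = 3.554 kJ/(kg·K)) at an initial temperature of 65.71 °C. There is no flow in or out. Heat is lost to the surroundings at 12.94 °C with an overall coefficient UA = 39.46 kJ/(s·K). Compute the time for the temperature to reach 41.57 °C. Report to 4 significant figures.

Heat balance on the well-mixed liquid: M c_p dT/dt = −UA(T − T_amb).
τ = M c_p/UA = 122.400 s; T_ss = T_amb = 12.9400 °C.
T(t) = T_ss + (T₀ − T_ss)e^(−t/τ); set T = 41.57:
t = −τ ln[(T − T_ss)/(T₀ − T_ss)] = −122.400 · ln(0.542543) = 74.8458 s.

74.85 s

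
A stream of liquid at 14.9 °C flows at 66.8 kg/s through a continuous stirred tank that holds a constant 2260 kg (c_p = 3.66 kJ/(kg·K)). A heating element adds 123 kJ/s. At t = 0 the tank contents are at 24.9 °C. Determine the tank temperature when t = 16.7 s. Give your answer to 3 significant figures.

M c_p dT/dt = ṁ c_p (T_in − T) + Q̇.
τ = M/ṁ = 33.832 s; T_ss = T_in + Q̇/(ṁ c_p) = 14.9 + 123/(66.8·3.66) = 15.403 °C.
T approaches T_ss exponentially: T(t) = T_ss + (T₀ − T_ss) e^(−t/τ).
T(16.7) = 15.403 + (9.4969)·e^(−16.7/33.832) = 15.403 + (9.4969)·0.61042 = 21.200 °C.

21.2 °C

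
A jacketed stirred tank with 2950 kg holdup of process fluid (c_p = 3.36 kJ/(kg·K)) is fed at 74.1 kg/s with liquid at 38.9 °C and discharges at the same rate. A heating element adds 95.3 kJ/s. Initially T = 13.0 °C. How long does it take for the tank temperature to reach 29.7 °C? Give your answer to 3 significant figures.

Energy balance: M c_p dT/dt = ṁ c_p (T_in − T) + 95.3.
τ = M/ṁ = 39.811 s; T_ss = T_in + Q̇/(ṁ c_p) = 39.283 °C.
T(t) = T_ss + (T₀ − T_ss) e^(−t/τ). Set T = 29.7:
e^(−t/τ) = (29.7 − 39.283)/(13.0 − 39.283) = 0.36460
t = −39.811 · ln(0.36460) = 40.167 s.

40.2 s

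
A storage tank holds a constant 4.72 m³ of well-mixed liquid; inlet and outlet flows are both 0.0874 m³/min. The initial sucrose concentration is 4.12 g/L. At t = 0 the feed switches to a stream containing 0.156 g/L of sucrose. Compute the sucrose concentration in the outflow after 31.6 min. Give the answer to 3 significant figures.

Species balance on the tank: V dC/dt = Q(C_in − C).
So dC/dt = (C_in − C)/τ with τ = V/Q = 4.72/0.0874 = 54.005 min.
C approaches C_in exponentially: C(t) = C_in + (C₀ − C_in) e^(−t/τ).
C(31.6) = 0.156 + (4.12 − 0.156)·e^(−31.6/54.005) = 0.156 + (3.9640)·0.55703 = 2.3641 g/L.

2.36 g/L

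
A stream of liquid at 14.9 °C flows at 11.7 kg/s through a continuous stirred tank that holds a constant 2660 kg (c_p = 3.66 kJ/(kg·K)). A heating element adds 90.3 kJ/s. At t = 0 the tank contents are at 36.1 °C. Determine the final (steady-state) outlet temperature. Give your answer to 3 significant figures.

17.0 °C

Energy balance: M c_p dT/dt = ṁ c_p (T_in − T) + 90.3.
At steady state dT/dt = 0 ⇒ T_ss = T_in + Q̇/(ṁ c_p) = 14.9 + 90.3/(11.7·3.66) = 17.009 °C.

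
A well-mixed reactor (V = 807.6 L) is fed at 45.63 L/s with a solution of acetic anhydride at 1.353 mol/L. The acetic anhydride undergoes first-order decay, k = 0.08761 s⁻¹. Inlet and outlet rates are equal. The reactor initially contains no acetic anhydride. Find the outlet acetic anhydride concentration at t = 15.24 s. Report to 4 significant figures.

Species balance: V dC/dt = Q C_in − Q C − k V C.
dC/dt = (Q/V) C_in − (Q/V + k) C; effective rate a = Q/V + k = 0.0565007 + 0.08761 = 0.144111 s⁻¹.
C_ss = Q C_in/(Q + kV) = 0.530464 mol/L; C(t) = C_ss + (C₀ − C_ss) e^(−a t).
C(15.24) = 0.530464 + (-0.530464)·e^(−0.144111·15.24) = 0.530464 + (-0.530464)·0.111220 = 0.471466 mol/L.

0.4715 mol/L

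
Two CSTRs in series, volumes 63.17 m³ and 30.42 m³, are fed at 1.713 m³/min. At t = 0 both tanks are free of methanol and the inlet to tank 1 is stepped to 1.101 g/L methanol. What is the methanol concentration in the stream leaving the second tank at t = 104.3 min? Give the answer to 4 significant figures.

Time constants: τᵢ = Vᵢ/Q for each well-mixed tank.
τ₁ = 63.17/1.713 = 36.8768 min; τ₂ = 30.42/1.713 = 17.7583 min.
Tank 1: C₁ = C_in(1 − e^(−t/τ₁)). Tank 2 (τ₁ ≠ τ₂): C₂ = C_in[1 − (τ₁ e^(−t/τ₁) − τ₂ e^(−t/τ₂))/(τ₁ − τ₂)].
At t = 104.3: e^(−t/τ₁) = 0.0591112, e^(−t/τ₂) = 0.00281356.
C₂ = 1.101·[1 − (36.8768·0.0591112 − 17.7583·0.00281356)/(19.1185)] = 1.101·0.888596 = 0.978345 g/L.

0.9783 g/L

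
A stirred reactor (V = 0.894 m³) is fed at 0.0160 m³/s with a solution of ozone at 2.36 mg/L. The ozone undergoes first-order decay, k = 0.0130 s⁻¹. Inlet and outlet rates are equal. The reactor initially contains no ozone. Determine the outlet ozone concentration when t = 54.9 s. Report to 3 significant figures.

1.12 mg/L

Species balance: V dC/dt = Q C_in − Q C − k V C.
This is linear with rate a = Q/V + k = 0.030897 s⁻¹.
C_ss = Q C_in/(Q + kV) = 1.3670 mg/L; C(t) = C_ss + (C₀ − C_ss) e^(−a t).
C(54.9) = 1.3670 + (-1.3670)·e^(−0.030897·54.9) = 1.3670 + (-1.3670)·0.18337 = 1.1164 mg/L.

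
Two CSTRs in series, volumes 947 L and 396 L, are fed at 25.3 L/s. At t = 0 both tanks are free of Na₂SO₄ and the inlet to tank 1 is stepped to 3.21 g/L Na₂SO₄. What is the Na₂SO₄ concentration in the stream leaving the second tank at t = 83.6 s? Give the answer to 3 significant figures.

2.63 g/L

Time constants: τᵢ = Vᵢ/Q for each well-mixed tank.
τ₁ = 947/25.3 = 37.431 s; τ₂ = 396/25.3 = 15.652 s.
Tank 1: C₁ = C_in(1 − e^(−t/τ₁)). Tank 2 (τ₁ ≠ τ₂): C₂ = C_in[1 − (τ₁ e^(−t/τ₁) − τ₂ e^(−t/τ₂))/(τ₁ − τ₂)].
At t = 83.6: e^(−t/τ₁) = 0.10716, e^(−t/τ₂) = 0.0047905.
C₂ = 3.21·[1 − (37.431·0.10716 − 15.652·0.0047905)/(21.779)] = 3.21·0.81927 = 2.6299 g/L.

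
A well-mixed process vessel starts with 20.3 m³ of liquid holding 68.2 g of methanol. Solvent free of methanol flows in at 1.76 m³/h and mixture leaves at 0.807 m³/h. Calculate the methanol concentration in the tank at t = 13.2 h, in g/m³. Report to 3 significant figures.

1.38 g/m³

Total volume: dV/dt = Q_in − Q_out = 0.95300 m³/h, so V(t) = 20.3 + 0.95300 t and V(13.2) = 32.880 m³.
Species balance (pure solvent in): dm/dt = −Q_out · m/V(t).
dm/m = −Q_out dt/(V₀ + 0.95300 t); integrating gives ln(m/m₀) = −(Q_out/(Q_in−Q_out)) ln(V/V₀).
m = m₀ (V₀/V)^(Q_out/(Q_in−Q_out)) = 68.2 × (20.3/32.880)^(0.84680) = 45.336 g.
C = m/V = 45.336/32.880 = 1.3788 g/m³.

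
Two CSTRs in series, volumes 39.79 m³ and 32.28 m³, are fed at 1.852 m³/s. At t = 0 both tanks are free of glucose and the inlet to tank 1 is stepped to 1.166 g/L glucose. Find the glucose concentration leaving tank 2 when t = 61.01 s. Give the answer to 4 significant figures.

0.9562 g/L

Species balance on tank i: dCᵢ/dt = (Cᵢ₋₁ − Cᵢ)/τᵢ with τᵢ = Vᵢ/Q.
τ₁ = 39.79/1.852 = 21.4849 s; τ₂ = 32.28/1.852 = 17.4298 s.
Solving the cascade with C₁(0)=C₂(0)=0 gives C₂(t) = C_in[1 − (τ₁ e^(−t/τ₁) − τ₂ e^(−t/τ₂))/(τ₁ − τ₂)].
At t = 61.01: e^(−t/τ₁) = 0.0584449, e^(−t/τ₂) = 0.0301875.
C₂ = 1.166·[1 − (21.4849·0.0584449 − 17.4298·0.0301875)/(4.05508)] = 1.166·0.820098 = 0.956234 g/L.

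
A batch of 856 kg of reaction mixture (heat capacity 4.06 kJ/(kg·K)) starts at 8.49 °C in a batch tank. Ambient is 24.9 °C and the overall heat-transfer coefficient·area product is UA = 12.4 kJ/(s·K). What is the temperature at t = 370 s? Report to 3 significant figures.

Heat balance on the well-mixed liquid: M c_p dT/dt = −UA(T − T_amb).
dT/dt = (T_ss − T)/τ with T_ss = T_amb = 24.900 °C, τ = M c_p/UA = 856·4.06/12.4 = 280.27 s.
Integrating: T(t) = T_ss + (T₀ − T_ss) e^(−t/τ).
T(370) = 24.900 + (-16.410)·0.26709 = 20.517 °C.

20.5 °C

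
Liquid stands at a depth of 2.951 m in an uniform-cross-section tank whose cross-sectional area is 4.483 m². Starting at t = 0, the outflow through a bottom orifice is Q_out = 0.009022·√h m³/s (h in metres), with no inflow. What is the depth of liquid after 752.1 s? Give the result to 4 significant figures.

0.9236 m

With no inflow, A dh/dt = −0.009022 √h.
Separate and integrate: 2(√h − √h₀) = −(0.009022/A) t.
√h = √2.951 − 0.009022·752.1/(2·4.483) = 1.71785 − 0.756797 = 0.961050.
h = 0.961050² = 0.923617 m.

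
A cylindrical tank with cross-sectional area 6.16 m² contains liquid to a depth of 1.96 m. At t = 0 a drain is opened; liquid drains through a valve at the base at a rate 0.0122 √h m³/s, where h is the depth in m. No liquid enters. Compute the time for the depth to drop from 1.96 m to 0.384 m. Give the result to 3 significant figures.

788 s

Unsteady balance on liquid volume: A dh/dt = −0.0122 √h.
Separate and integrate: 2(√h − √h₀) = −(0.0122/A) t.
t = 2A(√h₀ − √h)/0.0122 = 2·6.16·(√1.96 − √0.384)/0.0122
  = 12.320 × (1.4000 − 0.61968) / 0.0122 = 788.00 s.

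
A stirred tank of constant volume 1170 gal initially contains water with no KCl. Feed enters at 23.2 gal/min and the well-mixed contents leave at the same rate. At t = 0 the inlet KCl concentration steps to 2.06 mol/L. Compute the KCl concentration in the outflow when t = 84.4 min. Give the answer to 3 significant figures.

1.67 mol/L

Transient balance on the dissolved component: V dC/dt = Q(C_in − C).
Rewrite as dC/dt + C/τ = C_in/τ, τ = V/Q = 50.431 min.
Solution: C(t) = C_in + (C₀ − C_in) e^(−t/τ).
C(84.4) = 2.06 + (0 − 2.06)·e^(−84.4/50.431) = 2.06 + (-2.0600)·0.18758 = 1.6736 mol/L.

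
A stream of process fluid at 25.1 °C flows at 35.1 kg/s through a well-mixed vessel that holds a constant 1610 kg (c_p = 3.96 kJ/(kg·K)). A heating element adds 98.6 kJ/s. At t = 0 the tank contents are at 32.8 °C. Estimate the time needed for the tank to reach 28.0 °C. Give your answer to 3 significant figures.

53.2 s

M c_p dT/dt = ṁ c_p (T_in − T) + Q̇.
τ = M/ṁ = 45.869 s; T_ss = T_in + Q̇/(ṁ c_p) = 25.809 °C.
T(t) = T_ss + (T₀ − T_ss) e^(−t/τ). Set T = 28.0:
e^(−t/τ) = (28.0 − 25.809)/(32.8 − 25.809) = 0.31337
t = −45.869 · ln(0.31337) = 53.226 s.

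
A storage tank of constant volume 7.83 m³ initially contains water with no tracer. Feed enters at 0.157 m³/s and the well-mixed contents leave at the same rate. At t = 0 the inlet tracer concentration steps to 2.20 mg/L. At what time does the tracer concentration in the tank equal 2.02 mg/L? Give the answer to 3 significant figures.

Species balance: V dC/dt = Q(C_in − C) ⇒ τ = V/Q = 49.873 s.
C(t) = C_in + (C₀ − C_in) e^(−t/τ). Set C = 2.02 and solve for t:
e^(−t/τ) = (C − C_in)/(C₀ − C_in) = (2.02 − 2.20)/(0 − 2.20) = 0.081818
t = −τ ln(…) = 49.873 × 2.5033 = 124.84 s.

125 s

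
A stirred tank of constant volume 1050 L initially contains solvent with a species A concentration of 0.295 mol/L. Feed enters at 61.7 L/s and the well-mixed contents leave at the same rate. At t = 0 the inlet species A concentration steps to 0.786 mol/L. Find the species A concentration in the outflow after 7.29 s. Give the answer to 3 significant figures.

0.466 mol/L

Accumulation = in − out for the solute gives V dC/dt = Q(C_in − C).
So dC/dt = (C_in − C)/τ with τ = V/Q = 1050/61.7 = 17.018 s.
This is linear first-order; C(t) = C_in + (C₀ − C_in) e^(−t/τ).
C(7.29) = 0.786 + (0.295 − 0.786)·e^(−7.29/17.018) = 0.786 + (-0.49100)·0.65157 = 0.46608 mol/L.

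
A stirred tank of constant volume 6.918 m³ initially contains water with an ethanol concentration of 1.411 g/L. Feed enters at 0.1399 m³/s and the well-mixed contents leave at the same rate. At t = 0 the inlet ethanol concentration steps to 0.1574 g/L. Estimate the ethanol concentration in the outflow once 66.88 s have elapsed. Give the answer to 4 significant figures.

0.4816 g/L

Accumulation = in − out for the solute gives V dC/dt = Q(C_in − C).
Rewrite as dC/dt + C/τ = C_in/τ, τ = V/Q = 49.4496 s.
Integrating: C(t) = C_in + (C₀ − C_in) e^(−t/τ).
C(66.88) = 0.1574 + (1.411 − 0.1574)·e^(−66.88/49.4496) = 0.1574 + (1.25360)·0.258596 = 0.481576 g/L.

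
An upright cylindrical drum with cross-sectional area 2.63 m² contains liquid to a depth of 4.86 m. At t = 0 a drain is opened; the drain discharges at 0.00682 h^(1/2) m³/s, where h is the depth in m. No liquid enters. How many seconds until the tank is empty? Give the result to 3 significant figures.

With no inflow, A dh/dt = −0.00682 √h.
Separate and integrate: 2(√h − √h₀) = −(0.00682/A) t.
Set h = 0: 2√h₀ = (0.00682/A) t_empty ⇒ t_empty = 2A√h₀/0.00682.
t_empty = 2·2.63·√4.86/0.00682 = 5.2600·2.2045/0.00682 = 1700.3 s.

1700 s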